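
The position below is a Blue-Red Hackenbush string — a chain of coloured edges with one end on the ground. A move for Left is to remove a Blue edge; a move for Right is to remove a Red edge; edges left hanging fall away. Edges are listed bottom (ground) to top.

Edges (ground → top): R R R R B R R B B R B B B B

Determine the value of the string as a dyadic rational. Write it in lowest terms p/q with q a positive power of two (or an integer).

-3873/1024

Recurse on prefixes of the 14-edge string R R R R B R R B B R B B B B:
g(R) = { none | 0 } gives -1
g(RR) = { none | -1 0 } gives -2
g(RRR) = { none | -2 -1 0 } gives -3
g(RRRR) = { none | -3 -2 -1 0 } gives -4
g(RRRRB) = { -4 | -3 -2 -1 0 } gives -7/2
g(RRRRBR) = { -4 | -7/2 -3 -2 -1 0 } gives -15/4
g(RRRRBRR) = { -4 | -15/4 -7/2 -3 -2 -1 0 } gives -31/8
g(RRRRBRRB) = { -4 -31/8 | -15/4 -7/2 -3 -2 -1 0 } gives -61/16
g(RRRRBRRBB) = { -4 -31/8 -61/16 | -15/4 -7/2 -3 -2 -1 0 } gives -121/32
g(RRRRBRRBBR) = { -4 -31/8 -61/16 | -121/32 -15/4 -7/2 -3 -2 -1 0 } gives -243/64
g(RRRRBRRBBRB) = { -4 -31/8 -61/16 -243/64 | -121/32 -15/4 -7/2 -3 -2 -1 0 } gives -485/128
g(RRRRBRRBBRBB) = { -4 -31/8 -61/16 -243/64 -485/128 | -121/32 -15/4 -7/2 -3 -2 -1 0 } gives -969/256
g(RRRRBRRBBRBBB) = { -4 -31/8 -61/16 -243/64 -485/128 -969/256 | -121/32 -15/4 -7/2 -3 -2 -1 0 } gives -1937/512
g(RRRRBRRBBRBBBB) = { -4 -31/8 -61/16 -243/64 -485/128 -969/256 -1937/512 | -121/32 -15/4 -7/2 -3 -2 -1 0 } gives -3873/1024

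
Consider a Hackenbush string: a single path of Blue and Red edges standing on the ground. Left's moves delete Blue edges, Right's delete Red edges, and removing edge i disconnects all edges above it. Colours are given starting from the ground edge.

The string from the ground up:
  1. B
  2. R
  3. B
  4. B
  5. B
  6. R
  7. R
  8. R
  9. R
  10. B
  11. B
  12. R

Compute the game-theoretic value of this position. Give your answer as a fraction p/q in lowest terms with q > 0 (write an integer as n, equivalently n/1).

G_1 [B]  L=[0]  R=[none]  => 1
G_2 [BR]  L=[0]  R=[1]  => 1/2
G_3 [BRB]  L=[0; 1/2]  R=[1]  => 3/4
G_4 [BRBB]  L=[0; 1/2; 3/4]  R=[1]  => 7/8
G_5 [BRBBB]  L=[0; 1/2; 3/4; 7/8]  R=[1]  => 15/16
G_6 [BRBBBR]  L=[0; 1/2; 3/4; 7/8]  R=[15/16; 1]  => 29/32
G_7 [BRBBBRR]  L=[0; 1/2; 3/4; 7/8]  R=[29/32; 15/16; 1]  => 57/64
G_8 [BRBBBRRR]  L=[0; 1/2; 3/4; 7/8]  R=[57/64; 29/32; 15/16; 1]  => 113/128
G_9 [BRBBBRRRR]  L=[0; 1/2; 3/4; 7/8]  R=[113/128; 57/64; 29/32; 15/16; 1]  => 225/256
G_10 [BRBBBRRRRB]  L=[0; 1/2; 3/4; 7/8; 225/256]  R=[113/128; 57/64; 29/32; 15/16; 1]  => 451/512
G_11 [BRBBBRRRRBB]  L=[0; 1/2; 3/4; 7/8; 225/256; 451/512]  R=[113/128; 57/64; 29/32; 15/16; 1]  => 903/1024
G_12 [BRBBBRRRRBBR]  L=[0; 1/2; 3/4; 7/8; 225/256; 451/512]  R=[903/1024; 113/128; 57/64; 29/32; 15/16; 1]  => 1805/2048

1805/2048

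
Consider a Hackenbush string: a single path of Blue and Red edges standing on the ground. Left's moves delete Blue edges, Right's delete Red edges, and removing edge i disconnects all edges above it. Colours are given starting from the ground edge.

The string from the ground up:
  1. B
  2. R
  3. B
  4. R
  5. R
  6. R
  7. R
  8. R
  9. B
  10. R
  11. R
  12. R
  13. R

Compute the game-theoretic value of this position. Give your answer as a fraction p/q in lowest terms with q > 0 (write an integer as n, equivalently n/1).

B: Left { 0 }, Right { ∅ } => simplest 1
BR: Left { 0 }, Right { 1 } => simplest 1/2
BRB: Left { 0, 1/2 }, Right { 1 } => simplest 3/4
BRBR: Left { 0, 1/2 }, Right { 3/4, 1 } => simplest 5/8
BRBRR: Left { 0, 1/2 }, Right { 5/8, 3/4, 1 } => simplest 9/16
BRBRRR: Left { 0, 1/2 }, Right { 9/16, 5/8, 3/4, 1 } => simplest 17/32
BRBRRRR: Left { 0, 1/2 }, Right { 17/32, 9/16, 5/8, 3/4, 1 } => simplest 33/64
BRBRRRRR: Left { 0, 1/2 }, Right { 33/64, 17/32, 9/16, 5/8, 3/4, 1 } => simplest 65/128
BRBRRRRRB: Left { 0, 1/2, 65/128 }, Right { 33/64, 17/32, 9/16, 5/8, 3/4, 1 } => simplest 131/256
BRBRRRRRBR: Left { 0, 1/2, 65/128 }, Right { 131/256, 33/64, 17/32, 9/16, 5/8, 3/4, 1 } => simplest 261/512
BRBRRRRRBRR: Left { 0, 1/2, 65/128 }, Right { 261/512, 131/256, 33/64, 17/32, 9/16, 5/8, 3/4, 1 } => simplest 521/1024
BRBRRRRRBRRR: Left { 0, 1/2, 65/128 }, Right { 521/1024, 261/512, 131/256, 33/64, 17/32, 9/16, 5/8, 3/4, 1 } => simplest 1041/2048
BRBRRRRRBRRRR: Left { 0, 1/2, 65/128 }, Right { 1041/2048, 521/1024, 261/512, 131/256, 33/64, 17/32, 9/16, 5/8, 3/4, 1 } => simplest 2081/4096

2081/4096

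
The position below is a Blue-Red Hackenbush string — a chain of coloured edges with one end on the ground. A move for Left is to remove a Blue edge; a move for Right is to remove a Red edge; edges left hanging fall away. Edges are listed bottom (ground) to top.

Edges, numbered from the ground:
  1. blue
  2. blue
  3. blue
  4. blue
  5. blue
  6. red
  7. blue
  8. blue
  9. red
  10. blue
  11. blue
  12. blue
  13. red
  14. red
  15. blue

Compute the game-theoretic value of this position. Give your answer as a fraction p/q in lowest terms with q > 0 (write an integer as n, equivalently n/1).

b: Left { 0 }, Right { — } -> simplest 1
bb: Left { 0; 1 }, Right { — } -> simplest 2
bbb: Left { 0; 1; 2 }, Right { — } -> simplest 3
bbbb: Left { 0; 1; 2; 3 }, Right { — } -> simplest 4
bbbbb: Left { 0; 1; 2; 3; 4 }, Right { — } -> simplest 5
bbbbbr: Left { 0; 1; 2; 3; 4 }, Right { 5 } -> simplest 9/2
bbbbbrb: Left { 0; 1; 2; 3; 4; 9/2 }, Right { 5 } -> simplest 19/4
bbbbbrbb: Left { 0; 1; 2; 3; 4; 9/2; 19/4 }, Right { 5 } -> simplest 39/8
bbbbbrbbr: Left { 0; 1; 2; 3; 4; 9/2; 19/4 }, Right { 39/8; 5 } -> simplest 77/16
bbbbbrbbrb: Left { 0; 1; 2; 3; 4; 9/2; 19/4; 77/16 }, Right { 39/8; 5 } -> simplest 155/32
bbbbbrbbrbb: Left { 0; 1; 2; 3; 4; 9/2; 19/4; 77/16; 155/32 }, Right { 39/8; 5 } -> simplest 311/64
bbbbbrbbrbbb: Left { 0; 1; 2; 3; 4; 9/2; 19/4; 77/16; 155/32; 311/64 }, Right { 39/8; 5 } -> simplest 623/128
bbbbbrbbrbbbr: Left { 0; 1; 2; 3; 4; 9/2; 19/4; 77/16; 155/32; 311/64 }, Right { 623/128; 39/8; 5 } -> simplest 1245/256
bbbbbrbbrbbbrr: Left { 0; 1; 2; 3; 4; 9/2; 19/4; 77/16; 155/32; 311/64 }, Right { 1245/256; 623/128; 39/8; 5 } -> simplest 2489/512
bbbbbrbbrbbbrrb: Left { 0; 1; 2; 3; 4; 9/2; 19/4; 77/16; 155/32; 311/64; 2489/512 }, Right { 1245/256; 623/128; 39/8; 5 } -> simplest 4979/1024

4979/1024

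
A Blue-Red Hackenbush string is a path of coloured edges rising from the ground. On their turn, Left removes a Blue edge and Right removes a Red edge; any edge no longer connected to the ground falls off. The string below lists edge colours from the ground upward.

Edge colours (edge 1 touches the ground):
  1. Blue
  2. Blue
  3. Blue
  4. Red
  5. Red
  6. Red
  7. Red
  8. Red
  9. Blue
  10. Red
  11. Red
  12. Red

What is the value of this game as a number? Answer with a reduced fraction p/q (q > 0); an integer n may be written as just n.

Prefix values for Blue Blue Blue Red Red Red Red Red Blue Red Red Red via {L|R} + simplicity:
step 1: add Blue to get B; options L={ 0 } R={ none } = 1
step 2: add Blue to get BB; options L={ 0; 1 } R={ none } = 2
step 3: add Blue to get BBB; options L={ 0; 1; 2 } R={ none } = 3
step 4: add Red to get BBBR; options L={ 0; 1; 2 } R={ 3 } = 5/2
step 5: add Red to get BBBRR; options L={ 0; 1; 2 } R={ 5/2; 3 } = 9/4
step 6: add Red to get BBBRRR; options L={ 0; 1; 2 } R={ 9/4; 5/2; 3 } = 17/8
step 7: add Red to get BBBRRRR; options L={ 0; 1; 2 } R={ 17/8; 9/4; 5/2; 3 } = 33/16
step 8: add Red to get BBBRRRRR; options L={ 0; 1; 2 } R={ 33/16; 17/8; 9/4; 5/2; 3 } = 65/32
step 9: add Blue to get BBBRRRRRB; options L={ 0; 1; 2; 65/32 } R={ 33/16; 17/8; 9/4; 5/2; 3 } = 131/64
step 10: add Red to get BBBRRRRRBR; options L={ 0; 1; 2; 65/32 } R={ 131/64; 33/16; 17/8; 9/4; 5/2; 3 } = 261/128
step 11: add Red to get BBBRRRRRBRR; options L={ 0; 1; 2; 65/32 } R={ 261/128; 131/64; 33/16; 17/8; 9/4; 5/2; 3 } = 521/256
step 12: add Red to get BBBRRRRRBRRR; options L={ 0; 1; 2; 65/32 } R={ 521/256; 261/128; 131/64; 33/16; 17/8; 9/4; 5/2; 3 } = 1041/512

1041/512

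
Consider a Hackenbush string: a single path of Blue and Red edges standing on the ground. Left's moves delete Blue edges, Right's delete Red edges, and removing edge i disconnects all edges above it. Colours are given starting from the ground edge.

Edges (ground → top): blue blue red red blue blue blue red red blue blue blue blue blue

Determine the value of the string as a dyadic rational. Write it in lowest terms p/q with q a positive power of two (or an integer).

5951/4096

Build G(s[:k]) for k = 1..14, string s = blue blue red red blue blue blue red red blue blue blue blue blue.
G(b) = { 0 | (no moves) } — 1
G(bb) = { 0, 1 | (no moves) } — 2
G(bbr) = { 0, 1 | 2 } — 3/2
G(bbrr) = { 0, 1 | 3/2, 2 } — 5/4
G(bbrrb) = { 0, 1, 5/4 | 3/2, 2 } — 11/8
G(bbrrbb) = { 0, 1, 5/4, 11/8 | 3/2, 2 } — 23/16
G(bbrrbbb) = { 0, 1, 5/4, 11/8, 23/16 | 3/2, 2 } — 47/32
G(bbrrbbbr) = { 0, 1, 5/4, 11/8, 23/16 | 47/32, 3/2, 2 } — 93/64
G(bbrrbbbrr) = { 0, 1, 5/4, 11/8, 23/16 | 93/64, 47/32, 3/2, 2 } — 185/128
G(bbrrbbbrrb) = { 0, 1, 5/4, 11/8, 23/16, 185/128 | 93/64, 47/32, 3/2, 2 } — 371/256
G(bbrrbbbrrbb) = { 0, 1, 5/4, 11/8, 23/16, 185/128, 371/256 | 93/64, 47/32, 3/2, 2 } — 743/512
G(bbrrbbbrrbbb) = { 0, 1, 5/4, 11/8, 23/16, 185/128, 371/256, 743/512 | 93/64, 47/32, 3/2, 2 } — 1487/1024
G(bbrrbbbrrbbbb) = { 0, 1, 5/4, 11/8, 23/16, 185/128, 371/256, 743/512, 1487/1024 | 93/64, 47/32, 3/2, 2 } — 2975/2048
G(bbrrbbbrrbbbbb) = { 0, 1, 5/4, 11/8, 23/16, 185/128, 371/256, 743/512, 1487/1024, 2975/2048 | 93/64, 47/32, 3/2, 2 } — 5951/4096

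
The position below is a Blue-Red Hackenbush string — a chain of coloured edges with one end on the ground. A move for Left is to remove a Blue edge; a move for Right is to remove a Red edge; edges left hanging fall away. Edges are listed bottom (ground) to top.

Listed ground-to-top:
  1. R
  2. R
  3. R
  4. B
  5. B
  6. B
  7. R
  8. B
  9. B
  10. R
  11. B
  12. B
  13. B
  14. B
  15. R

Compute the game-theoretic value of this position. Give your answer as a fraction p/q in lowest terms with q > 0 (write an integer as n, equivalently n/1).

Recurse on prefixes of the 15-edge string R R R B B B R B B R B B B B R:
G_1 [R]  L=[(no moves)]  R=[0]  = -1
G_2 [RR]  L=[(no moves)]  R=[-1, 0]  = -2
G_3 [RRR]  L=[(no moves)]  R=[-2, -1, 0]  = -3
G_4 [RRRB]  L=[-3]  R=[-2, -1, 0]  = -5/2
G_5 [RRRBB]  L=[-3, -5/2]  R=[-2, -1, 0]  = -9/4
G_6 [RRRBBB]  L=[-3, -5/2, -9/4]  R=[-2, -1, 0]  = -17/8
G_7 [RRRBBBR]  L=[-3, -5/2, -9/4]  R=[-17/8, -2, -1, 0]  = -35/16
G_8 [RRRBBBRB]  L=[-3, -5/2, -9/4, -35/16]  R=[-17/8, -2, -1, 0]  = -69/32
G_9 [RRRBBBRBB]  L=[-3, -5/2, -9/4, -35/16, -69/32]  R=[-17/8, -2, -1, 0]  = -137/64
G_10 [RRRBBBRBBR]  L=[-3, -5/2, -9/4, -35/16, -69/32]  R=[-137/64, -17/8, -2, -1, 0]  = -275/128
G_11 [RRRBBBRBBRB]  L=[-3, -5/2, -9/4, -35/16, -69/32, -275/128]  R=[-137/64, -17/8, -2, -1, 0]  = -549/256
G_12 [RRRBBBRBBRBB]  L=[-3, -5/2, -9/4, -35/16, -69/32, -275/128, -549/256]  R=[-137/64, -17/8, -2, -1, 0]  = -1097/512
G_13 [RRRBBBRBBRBBB]  L=[-3, -5/2, -9/4, -35/16, -69/32, -275/128, -549/256, -1097/512]  R=[-137/64, -17/8, -2, -1, 0]  = -2193/1024
G_14 [RRRBBBRBBRBBBB]  L=[-3, -5/2, -9/4, -35/16, -69/32, -275/128, -549/256, -1097/512, -2193/1024]  R=[-137/64, -17/8, -2, -1, 0]  = -4385/2048
G_15 [RRRBBBRBBRBBBBR]  L=[-3, -5/2, -9/4, -35/16, -69/32, -275/128, -549/256, -1097/512, -2193/1024]  R=[-4385/2048, -137/64, -17/8, -2, -1, 0]  = -8771/4096

-8771/4096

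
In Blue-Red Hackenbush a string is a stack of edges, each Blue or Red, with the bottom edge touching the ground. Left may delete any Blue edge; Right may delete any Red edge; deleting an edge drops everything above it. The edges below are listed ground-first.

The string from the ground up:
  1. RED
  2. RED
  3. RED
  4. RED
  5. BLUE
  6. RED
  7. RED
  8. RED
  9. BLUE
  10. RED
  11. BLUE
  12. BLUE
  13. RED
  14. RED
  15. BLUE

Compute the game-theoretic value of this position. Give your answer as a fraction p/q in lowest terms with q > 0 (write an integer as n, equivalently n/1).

step 1: add RED to get R; options L={ · } R={ 0 } ⇒ -1
step 2: add RED to get RR; options L={ · } R={ -1, 0 } ⇒ -2
step 3: add RED to get RRR; options L={ · } R={ -2, -1, 0 } ⇒ -3
step 4: add RED to get RRRR; options L={ · } R={ -3, -2, -1, 0 } ⇒ -4
step 5: add BLUE to get RRRRB; options L={ -4 } R={ -3, -2, -1, 0 } ⇒ -7/2
step 6: add RED to get RRRRBR; options L={ -4 } R={ -7/2, -3, -2, -1, 0 } ⇒ -15/4
step 7: add RED to get RRRRBRR; options L={ -4 } R={ -15/4, -7/2, -3, -2, -1, 0 } ⇒ -31/8
step 8: add RED to get RRRRBRRR; options L={ -4 } R={ -31/8, -15/4, -7/2, -3, -2, -1, 0 } ⇒ -63/16
step 9: add BLUE to get RRRRBRRRB; options L={ -4, -63/16 } R={ -31/8, -15/4, -7/2, -3, -2, -1, 0 } ⇒ -125/32
step 10: add RED to get RRRRBRRRBR; options L={ -4, -63/16 } R={ -125/32, -31/8, -15/4, -7/2, -3, -2, -1, 0 } ⇒ -251/64
step 11: add BLUE to get RRRRBRRRBRB; options L={ -4, -63/16, -251/64 } R={ -125/32, -31/8, -15/4, -7/2, -3, -2, -1, 0 } ⇒ -501/128
step 12: add BLUE to get RRRRBRRRBRBB; options L={ -4, -63/16, -251/64, -501/128 } R={ -125/32, -31/8, -15/4, -7/2, -3, -2, -1, 0 } ⇒ -1001/256
step 13: add RED to get RRRRBRRRBRBBR; options L={ -4, -63/16, -251/64, -501/128 } R={ -1001/256, -125/32, -31/8, -15/4, -7/2, -3, -2, -1, 0 } ⇒ -2003/512
step 14: add RED to get RRRRBRRRBRBBRR; options L={ -4, -63/16, -251/64, -501/128 } R={ -2003/512, -1001/256, -125/32, -31/8, -15/4, -7/2, -3, -2, -1, 0 } ⇒ -4007/1024
step 15: add BLUE to get RRRRBRRRBRBBRRB; options L={ -4, -63/16, -251/64, -501/128, -4007/1024 } R={ -2003/512, -1001/256, -125/32, -31/8, -15/4, -7/2, -3, -2, -1, 0 } ⇒ -8013/2048

-8013/2048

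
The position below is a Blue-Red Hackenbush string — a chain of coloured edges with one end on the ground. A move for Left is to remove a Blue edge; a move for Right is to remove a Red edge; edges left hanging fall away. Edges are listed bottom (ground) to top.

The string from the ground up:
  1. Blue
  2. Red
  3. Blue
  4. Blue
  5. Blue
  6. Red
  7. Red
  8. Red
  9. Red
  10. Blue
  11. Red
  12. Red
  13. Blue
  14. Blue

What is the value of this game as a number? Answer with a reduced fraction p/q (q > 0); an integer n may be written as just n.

Prefix values for Blue Red Blue Blue Blue Red Red Red Red Blue Red Red Blue Blue via {L|R} + simplicity:
step 1: add Blue to get B; options L={ 0 } R={ (no moves) } ⇒ 1
step 2: add Red to get BR; options L={ 0 } R={ 1 } ⇒ 1/2
step 3: add Blue to get BRB; options L={ 0; 1/2 } R={ 1 } ⇒ 3/4
step 4: add Blue to get BRBB; options L={ 0; 1/2; 3/4 } R={ 1 } ⇒ 7/8
step 5: add Blue to get BRBBB; options L={ 0; 1/2; 3/4; 7/8 } R={ 1 } ⇒ 15/16
step 6: add Red to get BRBBBR; options L={ 0; 1/2; 3/4; 7/8 } R={ 15/16; 1 } ⇒ 29/32
step 7: add Red to get BRBBBRR; options L={ 0; 1/2; 3/4; 7/8 } R={ 29/32; 15/16; 1 } ⇒ 57/64
step 8: add Red to get BRBBBRRR; options L={ 0; 1/2; 3/4; 7/8 } R={ 57/64; 29/32; 15/16; 1 } ⇒ 113/128
step 9: add Red to get BRBBBRRRR; options L={ 0; 1/2; 3/4; 7/8 } R={ 113/128; 57/64; 29/32; 15/16; 1 } ⇒ 225/256
step 10: add Blue to get BRBBBRRRRB; options L={ 0; 1/2; 3/4; 7/8; 225/256 } R={ 113/128; 57/64; 29/32; 15/16; 1 } ⇒ 451/512
step 11: add Red to get BRBBBRRRRBR; options L={ 0; 1/2; 3/4; 7/8; 225/256 } R={ 451/512; 113/128; 57/64; 29/32; 15/16; 1 } ⇒ 901/1024
step 12: add Red to get BRBBBRRRRBRR; options L={ 0; 1/2; 3/4; 7/8; 225/256 } R={ 901/1024; 451/512; 113/128; 57/64; 29/32; 15/16; 1 } ⇒ 1801/2048
step 13: add Blue to get BRBBBRRRRBRRB; options L={ 0; 1/2; 3/4; 7/8; 225/256; 1801/2048 } R={ 901/1024; 451/512; 113/128; 57/64; 29/32; 15/16; 1 } ⇒ 3603/4096
step 14: add Blue to get BRBBBRRRRBRRBB; options L={ 0; 1/2; 3/4; 7/8; 225/256; 1801/2048; 3603/4096 } R={ 901/1024; 451/512; 113/128; 57/64; 29/32; 15/16; 1 } ⇒ 7207/8192

7207/8192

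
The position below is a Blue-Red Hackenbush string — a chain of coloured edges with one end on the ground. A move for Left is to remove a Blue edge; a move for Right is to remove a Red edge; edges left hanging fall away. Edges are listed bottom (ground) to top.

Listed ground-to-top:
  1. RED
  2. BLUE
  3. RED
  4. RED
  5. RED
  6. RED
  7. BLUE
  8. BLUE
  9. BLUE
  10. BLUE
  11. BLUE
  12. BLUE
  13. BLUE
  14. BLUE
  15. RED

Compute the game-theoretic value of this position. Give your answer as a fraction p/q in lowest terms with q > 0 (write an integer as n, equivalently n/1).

Build G(s[:k]) for k = 1..15, string s = RED BLUE RED RED RED RED BLUE BLUE BLUE BLUE BLUE BLUE BLUE BLUE RED.
step 1: add RED to get R; options L={ (no moves) } R={ 0 } so -1
step 2: add BLUE to get RB; options L={ -1 } R={ 0 } so -1/2
step 3: add RED to get RBR; options L={ -1 } R={ -1/2; 0 } so -3/4
step 4: add RED to get RBRR; options L={ -1 } R={ -3/4; -1/2; 0 } so -7/8
step 5: add RED to get RBRRR; options L={ -1 } R={ -7/8; -3/4; -1/2; 0 } so -15/16
step 6: add RED to get RBRRRR; options L={ -1 } R={ -15/16; -7/8; -3/4; -1/2; 0 } so -31/32
step 7: add BLUE to get RBRRRRB; options L={ -1; -31/32 } R={ -15/16; -7/8; -3/4; -1/2; 0 } so -61/64
step 8: add BLUE to get RBRRRRBB; options L={ -1; -31/32; -61/64 } R={ -15/16; -7/8; -3/4; -1/2; 0 } so -121/128
step 9: add BLUE to get RBRRRRBBB; options L={ -1; -31/32; -61/64; -121/128 } R={ -15/16; -7/8; -3/4; -1/2; 0 } so -241/256
step 10: add BLUE to get RBRRRRBBBB; options L={ -1; -31/32; -61/64; -121/128; -241/256 } R={ -15/16; -7/8; -3/4; -1/2; 0 } so -481/512
step 11: add BLUE to get RBRRRRBBBBB; options L={ -1; -31/32; -61/64; -121/128; -241/256; -481/512 } R={ -15/16; -7/8; -3/4; -1/2; 0 } so -961/1024
step 12: add BLUE to get RBRRRRBBBBBB; options L={ -1; -31/32; -61/64; -121/128; -241/256; -481/512; -961/1024 } R={ -15/16; -7/8; -3/4; -1/2; 0 } so -1921/2048
step 13: add BLUE to get RBRRRRBBBBBBB; options L={ -1; -31/32; -61/64; -121/128; -241/256; -481/512; -961/1024; -1921/2048 } R={ -15/16; -7/8; -3/4; -1/2; 0 } so -3841/4096
step 14: add BLUE to get RBRRRRBBBBBBBB; options L={ -1; -31/32; -61/64; -121/128; -241/256; -481/512; -961/1024; -1921/2048; -3841/4096 } R={ -15/16; -7/8; -3/4; -1/2; 0 } so -7681/8192
step 15: add RED to get RBRRRRBBBBBBBBR; options L={ -1; -31/32; -61/64; -121/128; -241/256; -481/512; -961/1024; -1921/2048; -3841/4096 } R={ -7681/8192; -15/16; -7/8; -3/4; -1/2; 0 } so -15363/16384

-15363/16384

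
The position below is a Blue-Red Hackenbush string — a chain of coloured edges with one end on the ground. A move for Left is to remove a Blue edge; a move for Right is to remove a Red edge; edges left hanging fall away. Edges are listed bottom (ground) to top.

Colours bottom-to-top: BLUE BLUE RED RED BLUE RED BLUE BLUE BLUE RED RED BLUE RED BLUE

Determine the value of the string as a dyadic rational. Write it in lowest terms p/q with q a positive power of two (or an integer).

5579/4096

Recurse on prefixes of the 14-edge string BLUE BLUE RED RED BLUE RED BLUE BLUE BLUE RED RED BLUE RED BLUE:
val_1 [B]  L=[0]  R=[(no moves)]  → 1
val_2 [BB]  L=[0,1]  R=[(no moves)]  → 2
val_3 [BBR]  L=[0,1]  R=[2]  → 3/2
val_4 [BBRR]  L=[0,1]  R=[3/2,2]  → 5/4
val_5 [BBRRB]  L=[0,1,5/4]  R=[3/2,2]  → 11/8
val_6 [BBRRBR]  L=[0,1,5/4]  R=[11/8,3/2,2]  → 21/16
val_7 [BBRRBRB]  L=[0,1,5/4,21/16]  R=[11/8,3/2,2]  → 43/32
val_8 [BBRRBRBB]  L=[0,1,5/4,21/16,43/32]  R=[11/8,3/2,2]  → 87/64
val_9 [BBRRBRBBB]  L=[0,1,5/4,21/16,43/32,87/64]  R=[11/8,3/2,2]  → 175/128
val_10 [BBRRBRBBBR]  L=[0,1,5/4,21/16,43/32,87/64]  R=[175/128,11/8,3/2,2]  → 349/256
val_11 [BBRRBRBBBRR]  L=[0,1,5/4,21/16,43/32,87/64]  R=[349/256,175/128,11/8,3/2,2]  → 697/512
val_12 [BBRRBRBBBRRB]  L=[0,1,5/4,21/16,43/32,87/64,697/512]  R=[349/256,175/128,11/8,3/2,2]  → 1395/1024
val_13 [BBRRBRBBBRRBR]  L=[0,1,5/4,21/16,43/32,87/64,697/512]  R=[1395/1024,349/256,175/128,11/8,3/2,2]  → 2789/2048
val_14 [BBRRBRBBBRRBRB]  L=[0,1,5/4,21/16,43/32,87/64,697/512,2789/2048]  R=[1395/1024,349/256,175/128,11/8,3/2,2]  → 5579/4096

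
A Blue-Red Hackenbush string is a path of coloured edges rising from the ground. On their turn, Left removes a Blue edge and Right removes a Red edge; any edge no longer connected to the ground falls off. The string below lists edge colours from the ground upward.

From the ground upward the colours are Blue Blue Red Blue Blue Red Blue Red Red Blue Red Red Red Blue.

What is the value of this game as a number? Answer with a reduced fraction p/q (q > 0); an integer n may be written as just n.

Recurse on prefixes of the 14-edge string Blue Blue Red Blue Blue Red Blue Red Red Blue Red Red Red Blue:
g_1 [B]  L=[0]  R=[—]  gives 1
g_2 [BB]  L=[0, 1]  R=[—]  gives 2
g_3 [BBR]  L=[0, 1]  R=[2]  gives 3/2
g_4 [BBRB]  L=[0, 1, 3/2]  R=[2]  gives 7/4
g_5 [BBRBB]  L=[0, 1, 3/2, 7/4]  R=[2]  gives 15/8
g_6 [BBRBBR]  L=[0, 1, 3/2, 7/4]  R=[15/8, 2]  gives 29/16
g_7 [BBRBBRB]  L=[0, 1, 3/2, 7/4, 29/16]  R=[15/8, 2]  gives 59/32
g_8 [BBRBBRBR]  L=[0, 1, 3/2, 7/4, 29/16]  R=[59/32, 15/8, 2]  gives 117/64
g_9 [BBRBBRBRR]  L=[0, 1, 3/2, 7/4, 29/16]  R=[117/64, 59/32, 15/8, 2]  gives 233/128
g_10 [BBRBBRBRRB]  L=[0, 1, 3/2, 7/4, 29/16, 233/128]  R=[117/64, 59/32, 15/8, 2]  gives 467/256
g_11 [BBRBBRBRRBR]  L=[0, 1, 3/2, 7/4, 29/16, 233/128]  R=[467/256, 117/64, 59/32, 15/8, 2]  gives 933/512
g_12 [BBRBBRBRRBRR]  L=[0, 1, 3/2, 7/4, 29/16, 233/128]  R=[933/512, 467/256, 117/64, 59/32, 15/8, 2]  gives 1865/1024
g_13 [BBRBBRBRRBRRR]  L=[0, 1, 3/2, 7/4, 29/16, 233/128]  R=[1865/1024, 933/512, 467/256, 117/64, 59/32, 15/8, 2]  gives 3729/2048
g_14 [BBRBBRBRRBRRRB]  L=[0, 1, 3/2, 7/4, 29/16, 233/128, 3729/2048]  R=[1865/1024, 933/512, 467/256, 117/64, 59/32, 15/8, 2]  gives 7459/4096

7459/4096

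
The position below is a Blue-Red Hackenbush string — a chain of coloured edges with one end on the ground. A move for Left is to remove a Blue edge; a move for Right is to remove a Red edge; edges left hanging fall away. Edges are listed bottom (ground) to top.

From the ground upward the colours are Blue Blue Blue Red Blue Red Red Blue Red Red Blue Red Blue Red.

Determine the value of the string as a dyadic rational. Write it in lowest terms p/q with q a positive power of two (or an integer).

5269/2048

G_1 [B]  L=[0]  R=[—]  — 1
G_2 [BB]  L=[0 1]  R=[—]  — 2
G_3 [BBB]  L=[0 1 2]  R=[—]  — 3
G_4 [BBBR]  L=[0 1 2]  R=[3]  — 5/2
G_5 [BBBRB]  L=[0 1 2 5/2]  R=[3]  — 11/4
G_6 [BBBRBR]  L=[0 1 2 5/2]  R=[11/4 3]  — 21/8
G_7 [BBBRBRR]  L=[0 1 2 5/2]  R=[21/8 11/4 3]  — 41/16
G_8 [BBBRBRRB]  L=[0 1 2 5/2 41/16]  R=[21/8 11/4 3]  — 83/32
G_9 [BBBRBRRBR]  L=[0 1 2 5/2 41/16]  R=[83/32 21/8 11/4 3]  — 165/64
G_10 [BBBRBRRBRR]  L=[0 1 2 5/2 41/16]  R=[165/64 83/32 21/8 11/4 3]  — 329/128
G_11 [BBBRBRRBRRB]  L=[0 1 2 5/2 41/16 329/128]  R=[165/64 83/32 21/8 11/4 3]  — 659/256
G_12 [BBBRBRRBRRBR]  L=[0 1 2 5/2 41/16 329/128]  R=[659/256 165/64 83/32 21/8 11/4 3]  — 1317/512
G_13 [BBBRBRRBRRBRB]  L=[0 1 2 5/2 41/16 329/128 1317/512]  R=[659/256 165/64 83/32 21/8 11/4 3]  — 2635/1024
G_14 [BBBRBRRBRRBRBR]  L=[0 1 2 5/2 41/16 329/128 1317/512]  R=[2635/1024 659/256 165/64 83/32 21/8 11/4 3]  — 5269/2048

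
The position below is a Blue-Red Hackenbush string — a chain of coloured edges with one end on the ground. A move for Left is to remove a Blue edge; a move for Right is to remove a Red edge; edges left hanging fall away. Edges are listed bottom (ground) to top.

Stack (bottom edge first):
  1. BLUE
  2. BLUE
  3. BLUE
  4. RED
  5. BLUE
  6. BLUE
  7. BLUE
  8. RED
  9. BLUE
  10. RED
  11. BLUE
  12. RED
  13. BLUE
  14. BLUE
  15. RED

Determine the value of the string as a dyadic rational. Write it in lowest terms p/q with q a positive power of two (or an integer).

11949/4096

val_1 [B]  L=[0]  R=[(no moves)]  so 1
val_2 [BB]  L=[0 1]  R=[(no moves)]  so 2
val_3 [BBB]  L=[0 1 2]  R=[(no moves)]  so 3
val_4 [BBBR]  L=[0 1 2]  R=[3]  so 5/2
val_5 [BBBRB]  L=[0 1 2 5/2]  R=[3]  so 11/4
val_6 [BBBRBB]  L=[0 1 2 5/2 11/4]  R=[3]  so 23/8
val_7 [BBBRBBB]  L=[0 1 2 5/2 11/4 23/8]  R=[3]  so 47/16
val_8 [BBBRBBBR]  L=[0 1 2 5/2 11/4 23/8]  R=[47/16 3]  so 93/32
val_9 [BBBRBBBRB]  L=[0 1 2 5/2 11/4 23/8 93/32]  R=[47/16 3]  so 187/64
val_10 [BBBRBBBRBR]  L=[0 1 2 5/2 11/4 23/8 93/32]  R=[187/64 47/16 3]  so 373/128
val_11 [BBBRBBBRBRB]  L=[0 1 2 5/2 11/4 23/8 93/32 373/128]  R=[187/64 47/16 3]  so 747/256
val_12 [BBBRBBBRBRBR]  L=[0 1 2 5/2 11/4 23/8 93/32 373/128]  R=[747/256 187/64 47/16 3]  so 1493/512
val_13 [BBBRBBBRBRBRB]  L=[0 1 2 5/2 11/4 23/8 93/32 373/128 1493/512]  R=[747/256 187/64 47/16 3]  so 2987/1024
val_14 [BBBRBBBRBRBRBB]  L=[0 1 2 5/2 11/4 23/8 93/32 373/128 1493/512 2987/1024]  R=[747/256 187/64 47/16 3]  so 5975/2048
val_15 [BBBRBBBRBRBRBBR]  L=[0 1 2 5/2 11/4 23/8 93/32 373/128 1493/512 2987/1024]  R=[5975/2048 747/256 187/64 47/16 3]  so 11949/4096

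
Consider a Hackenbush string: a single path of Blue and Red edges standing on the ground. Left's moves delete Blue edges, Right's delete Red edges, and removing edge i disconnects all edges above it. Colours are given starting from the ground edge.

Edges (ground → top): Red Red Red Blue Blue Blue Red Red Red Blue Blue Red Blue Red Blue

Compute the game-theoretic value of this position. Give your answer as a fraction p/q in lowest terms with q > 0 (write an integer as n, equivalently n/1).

-9109/4096

Recurse on prefixes of the 15-edge string Red Red Red Blue Blue Blue Red Red Red Blue Blue Red Blue Red Blue:
R: Left { ∅ }, Right { 0 } gives simplest -1
RR: Left { ∅ }, Right { -1,0 } gives simplest -2
RRR: Left { ∅ }, Right { -2,-1,0 } gives simplest -3
RRRB: Left { -3 }, Right { -2,-1,0 } gives simplest -5/2
RRRBB: Left { -3,-5/2 }, Right { -2,-1,0 } gives simplest -9/4
RRRBBB: Left { -3,-5/2,-9/4 }, Right { -2,-1,0 } gives simplest -17/8
RRRBBBR: Left { -3,-5/2,-9/4 }, Right { -17/8,-2,-1,0 } gives simplest -35/16
RRRBBBRR: Left { -3,-5/2,-9/4 }, Right { -35/16,-17/8,-2,-1,0 } gives simplest -71/32
RRRBBBRRR: Left { -3,-5/2,-9/4 }, Right { -71/32,-35/16,-17/8,-2,-1,0 } gives simplest -143/64
RRRBBBRRRB: Left { -3,-5/2,-9/4,-143/64 }, Right { -71/32,-35/16,-17/8,-2,-1,0 } gives simplest -285/128
RRRBBBRRRBB: Left { -3,-5/2,-9/4,-143/64,-285/128 }, Right { -71/32,-35/16,-17/8,-2,-1,0 } gives simplest -569/256
RRRBBBRRRBBR: Left { -3,-5/2,-9/4,-143/64,-285/128 }, Right { -569/256,-71/32,-35/16,-17/8,-2,-1,0 } gives simplest -1139/512
RRRBBBRRRBBRB: Left { -3,-5/2,-9/4,-143/64,-285/128,-1139/512 }, Right { -569/256,-71/32,-35/16,-17/8,-2,-1,0 } gives simplest -2277/1024
RRRBBBRRRBBRBR: Left { -3,-5/2,-9/4,-143/64,-285/128,-1139/512 }, Right { -2277/1024,-569/256,-71/32,-35/16,-17/8,-2,-1,0 } gives simplest -4555/2048
RRRBBBRRRBBRBRB: Left { -3,-5/2,-9/4,-143/64,-285/128,-1139/512,-4555/2048 }, Right { -2277/1024,-569/256,-71/32,-35/16,-17/8,-2,-1,0 } gives simplest -9109/4096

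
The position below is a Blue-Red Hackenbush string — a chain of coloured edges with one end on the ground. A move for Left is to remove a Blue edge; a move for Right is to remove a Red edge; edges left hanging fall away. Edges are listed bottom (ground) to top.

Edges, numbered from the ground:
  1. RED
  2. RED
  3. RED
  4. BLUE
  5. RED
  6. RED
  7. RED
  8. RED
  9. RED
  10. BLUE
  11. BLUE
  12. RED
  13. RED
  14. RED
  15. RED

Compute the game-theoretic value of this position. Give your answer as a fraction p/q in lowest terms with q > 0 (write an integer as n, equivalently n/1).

-12191/4096

v(R) = { (no moves) | 0 } — -1
v(RR) = { (no moves) | -1, 0 } — -2
v(RRR) = { (no moves) | -2, -1, 0 } — -3
v(RRRB) = { -3 | -2, -1, 0 } — -5/2
v(RRRBR) = { -3 | -5/2, -2, -1, 0 } — -11/4
v(RRRBRR) = { -3 | -11/4, -5/2, -2, -1, 0 } — -23/8
v(RRRBRRR) = { -3 | -23/8, -11/4, -5/2, -2, -1, 0 } — -47/16
v(RRRBRRRR) = { -3 | -47/16, -23/8, -11/4, -5/2, -2, -1, 0 } — -95/32
v(RRRBRRRRR) = { -3 | -95/32, -47/16, -23/8, -11/4, -5/2, -2, -1, 0 } — -191/64
v(RRRBRRRRRB) = { -3, -191/64 | -95/32, -47/16, -23/8, -11/4, -5/2, -2, -1, 0 } — -381/128
v(RRRBRRRRRBB) = { -3, -191/64, -381/128 | -95/32, -47/16, -23/8, -11/4, -5/2, -2, -1, 0 } — -761/256
v(RRRBRRRRRBBR) = { -3, -191/64, -381/128 | -761/256, -95/32, -47/16, -23/8, -11/4, -5/2, -2, -1, 0 } — -1523/512
v(RRRBRRRRRBBRR) = { -3, -191/64, -381/128 | -1523/512, -761/256, -95/32, -47/16, -23/8, -11/4, -5/2, -2, -1, 0 } — -3047/1024
v(RRRBRRRRRBBRRR) = { -3, -191/64, -381/128 | -3047/1024, -1523/512, -761/256, -95/32, -47/16, -23/8, -11/4, -5/2, -2, -1, 0 } — -6095/2048
v(RRRBRRRRRBBRRRR) = { -3, -191/64, -381/128 | -6095/2048, -3047/1024, -1523/512, -761/256, -95/32, -47/16, -23/8, -11/4, -5/2, -2, -1, 0 } — -12191/4096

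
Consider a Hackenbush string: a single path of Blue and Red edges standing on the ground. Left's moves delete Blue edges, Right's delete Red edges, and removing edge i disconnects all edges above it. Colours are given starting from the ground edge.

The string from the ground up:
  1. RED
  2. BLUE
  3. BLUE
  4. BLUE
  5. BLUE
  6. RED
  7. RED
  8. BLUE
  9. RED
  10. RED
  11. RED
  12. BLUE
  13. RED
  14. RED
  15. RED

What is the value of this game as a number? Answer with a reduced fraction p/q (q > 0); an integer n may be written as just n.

-1775/16384

Prefix values for RED BLUE BLUE BLUE BLUE RED RED BLUE RED RED RED BLUE RED RED RED via {L|R} + simplicity:
1 of 15 · R · max L −∞ · min R 0 so -1
2 of 15 · RB · max L -1 · min R 0 so -1/2
3 of 15 · RBB · max L -1/2 · min R 0 so -1/4
4 of 15 · RBBB · max L -1/4 · min R 0 so -1/8
5 of 15 · RBBBB · max L -1/8 · min R 0 so -1/16
6 of 15 · RBBBBR · max L -1/8 · min R -1/16 so -3/32
7 of 15 · RBBBBRR · max L -1/8 · min R -3/32 so -7/64
8 of 15 · RBBBBRRB · max L -7/64 · min R -3/32 so -13/128
9 of 15 · RBBBBRRBR · max L -7/64 · min R -13/128 so -27/256
10 of 15 · RBBBBRRBRR · max L -7/64 · min R -27/256 so -55/512
11 of 15 · RBBBBRRBRRR · max L -7/64 · min R -55/512 so -111/1024
12 of 15 · RBBBBRRBRRRB · max L -111/1024 · min R -55/512 so -221/2048
13 of 15 · RBBBBRRBRRRBR · max L -111/1024 · min R -221/2048 so -443/4096
14 of 15 · RBBBBRRBRRRBRR · max L -111/1024 · min R -443/4096 so -887/8192
15 of 15 · RBBBBRRBRRRBRRR · max L -111/1024 · min R -887/8192 so -1775/16384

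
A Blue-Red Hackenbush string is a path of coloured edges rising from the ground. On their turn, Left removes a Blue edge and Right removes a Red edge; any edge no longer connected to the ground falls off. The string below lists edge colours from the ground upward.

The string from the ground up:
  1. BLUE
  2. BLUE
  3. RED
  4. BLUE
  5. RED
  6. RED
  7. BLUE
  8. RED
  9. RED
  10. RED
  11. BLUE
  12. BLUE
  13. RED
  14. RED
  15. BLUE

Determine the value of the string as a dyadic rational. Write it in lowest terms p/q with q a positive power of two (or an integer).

12851/8192

1 of 15 · B · max L 0 · min R +∞ so 1
2 of 15 · BB · max L 1 · min R +∞ so 2
3 of 15 · BBR · max L 1 · min R 2 so 3/2
4 of 15 · BBRB · max L 3/2 · min R 2 so 7/4
5 of 15 · BBRBR · max L 3/2 · min R 7/4 so 13/8
6 of 15 · BBRBRR · max L 3/2 · min R 13/8 so 25/16
7 of 15 · BBRBRRB · max L 25/16 · min R 13/8 so 51/32
8 of 15 · BBRBRRBR · max L 25/16 · min R 51/32 so 101/64
9 of 15 · BBRBRRBRR · max L 25/16 · min R 101/64 so 201/128
10 of 15 · BBRBRRBRRR · max L 25/16 · min R 201/128 so 401/256
11 of 15 · BBRBRRBRRRB · max L 401/256 · min R 201/128 so 803/512
12 of 15 · BBRBRRBRRRBB · max L 803/512 · min R 201/128 so 1607/1024
13 of 15 · BBRBRRBRRRBBR · max L 803/512 · min R 1607/1024 so 3213/2048
14 of 15 · BBRBRRBRRRBBRR · max L 803/512 · min R 3213/2048 so 6425/4096
15 of 15 · BBRBRRBRRRBBRRB · max L 6425/4096 · min R 3213/2048 so 12851/8192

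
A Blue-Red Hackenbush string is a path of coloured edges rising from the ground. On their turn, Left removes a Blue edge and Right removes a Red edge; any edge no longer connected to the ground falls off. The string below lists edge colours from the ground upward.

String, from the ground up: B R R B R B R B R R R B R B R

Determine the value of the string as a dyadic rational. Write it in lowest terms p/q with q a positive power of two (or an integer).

Recurse on prefixes of the 15-edge string B R R B R B R B R R R B R B R:
G_1 [B]  L=[0]  R=[none]  → 1
G_2 [BR]  L=[0]  R=[1]  → 1/2
G_3 [BRR]  L=[0]  R=[1/2, 1]  → 1/4
G_4 [BRRB]  L=[0, 1/4]  R=[1/2, 1]  → 3/8
G_5 [BRRBR]  L=[0, 1/4]  R=[3/8, 1/2, 1]  → 5/16
G_6 [BRRBRB]  L=[0, 1/4, 5/16]  R=[3/8, 1/2, 1]  → 11/32
G_7 [BRRBRBR]  L=[0, 1/4, 5/16]  R=[11/32, 3/8, 1/2, 1]  → 21/64
G_8 [BRRBRBRB]  L=[0, 1/4, 5/16, 21/64]  R=[11/32, 3/8, 1/2, 1]  → 43/128
G_9 [BRRBRBRBR]  L=[0, 1/4, 5/16, 21/64]  R=[43/128, 11/32, 3/8, 1/2, 1]  → 85/256
G_10 [BRRBRBRBRR]  L=[0, 1/4, 5/16, 21/64]  R=[85/256, 43/128, 11/32, 3/8, 1/2, 1]  → 169/512
G_11 [BRRBRBRBRRR]  L=[0, 1/4, 5/16, 21/64]  R=[169/512, 85/256, 43/128, 11/32, 3/8, 1/2, 1]  → 337/1024
G_12 [BRRBRBRBRRRB]  L=[0, 1/4, 5/16, 21/64, 337/1024]  R=[169/512, 85/256, 43/128, 11/32, 3/8, 1/2, 1]  → 675/2048
G_13 [BRRBRBRBRRRBR]  L=[0, 1/4, 5/16, 21/64, 337/1024]  R=[675/2048, 169/512, 85/256, 43/128, 11/32, 3/8, 1/2, 1]  → 1349/4096
G_14 [BRRBRBRBRRRBRB]  L=[0, 1/4, 5/16, 21/64, 337/1024, 1349/4096]  R=[675/2048, 169/512, 85/256, 43/128, 11/32, 3/8, 1/2, 1]  → 2699/8192
G_15 [BRRBRBRBRRRBRBR]  L=[0, 1/4, 5/16, 21/64, 337/1024, 1349/4096]  R=[2699/8192, 675/2048, 169/512, 85/256, 43/128, 11/32, 3/8, 1/2, 1]  → 5397/16384

5397/16384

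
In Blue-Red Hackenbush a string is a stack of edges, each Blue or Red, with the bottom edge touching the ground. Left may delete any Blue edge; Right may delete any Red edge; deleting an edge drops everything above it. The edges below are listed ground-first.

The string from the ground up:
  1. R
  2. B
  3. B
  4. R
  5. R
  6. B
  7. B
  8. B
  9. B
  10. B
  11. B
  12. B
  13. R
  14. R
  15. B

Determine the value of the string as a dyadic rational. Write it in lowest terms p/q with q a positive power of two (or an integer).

-6157/16384

Build v(s[:k]) for k = 1..15, string s = R B B R R B B B B B B B R R B.
v(R) = { · | 0 } so -1
v(RB) = { -1 | 0 } so -1/2
v(RBB) = { -1,-1/2 | 0 } so -1/4
v(RBBR) = { -1,-1/2 | -1/4,0 } so -3/8
v(RBBRR) = { -1,-1/2 | -3/8,-1/4,0 } so -7/16
v(RBBRRB) = { -1,-1/2,-7/16 | -3/8,-1/4,0 } so -13/32
v(RBBRRBB) = { -1,-1/2,-7/16,-13/32 | -3/8,-1/4,0 } so -25/64
v(RBBRRBBB) = { -1,-1/2,-7/16,-13/32,-25/64 | -3/8,-1/4,0 } so -49/128
v(RBBRRBBBB) = { -1,-1/2,-7/16,-13/32,-25/64,-49/128 | -3/8,-1/4,0 } so -97/256
v(RBBRRBBBBB) = { -1,-1/2,-7/16,-13/32,-25/64,-49/128,-97/256 | -3/8,-1/4,0 } so -193/512
v(RBBRRBBBBBB) = { -1,-1/2,-7/16,-13/32,-25/64,-49/128,-97/256,-193/512 | -3/8,-1/4,0 } so -385/1024
v(RBBRRBBBBBBB) = { -1,-1/2,-7/16,-13/32,-25/64,-49/128,-97/256,-193/512,-385/1024 | -3/8,-1/4,0 } so -769/2048
v(RBBRRBBBBBBBR) = { -1,-1/2,-7/16,-13/32,-25/64,-49/128,-97/256,-193/512,-385/1024 | -769/2048,-3/8,-1/4,0 } so -1539/4096
v(RBBRRBBBBBBBRR) = { -1,-1/2,-7/16,-13/32,-25/64,-49/128,-97/256,-193/512,-385/1024 | -1539/4096,-769/2048,-3/8,-1/4,0 } so -3079/8192
v(RBBRRBBBBBBBRRB) = { -1,-1/2,-7/16,-13/32,-25/64,-49/128,-97/256,-193/512,-385/1024,-3079/8192 | -1539/4096,-769/2048,-3/8,-1/4,0 } so -6157/16384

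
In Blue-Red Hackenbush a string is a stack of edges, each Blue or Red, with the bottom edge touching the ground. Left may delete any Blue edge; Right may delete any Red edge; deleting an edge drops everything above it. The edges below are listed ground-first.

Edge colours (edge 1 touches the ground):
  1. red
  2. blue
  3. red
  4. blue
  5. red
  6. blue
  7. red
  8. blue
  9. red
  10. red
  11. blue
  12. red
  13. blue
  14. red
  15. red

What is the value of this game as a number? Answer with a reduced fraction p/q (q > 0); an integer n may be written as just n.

Recurse on prefixes of the 15-edge string red blue red blue red blue red blue red red blue red blue red red:
value(r) = { (no moves) | 0 } gives -1
value(rb) = { -1 | 0 } gives -1/2
value(rbr) = { -1 | -1/2 0 } gives -3/4
value(rbrb) = { -1 -3/4 | -1/2 0 } gives -5/8
value(rbrbr) = { -1 -3/4 | -5/8 -1/2 0 } gives -11/16
value(rbrbrb) = { -1 -3/4 -11/16 | -5/8 -1/2 0 } gives -21/32
value(rbrbrbr) = { -1 -3/4 -11/16 | -21/32 -5/8 -1/2 0 } gives -43/64
value(rbrbrbrb) = { -1 -3/4 -11/16 -43/64 | -21/32 -5/8 -1/2 0 } gives -85/128
value(rbrbrbrbr) = { -1 -3/4 -11/16 -43/64 | -85/128 -21/32 -5/8 -1/2 0 } gives -171/256
value(rbrbrbrbrr) = { -1 -3/4 -11/16 -43/64 | -171/256 -85/128 -21/32 -5/8 -1/2 0 } gives -343/512
value(rbrbrbrbrrb) = { -1 -3/4 -11/16 -43/64 -343/512 | -171/256 -85/128 -21/32 -5/8 -1/2 0 } gives -685/1024
value(rbrbrbrbrrbr) = { -1 -3/4 -11/16 -43/64 -343/512 | -685/1024 -171/256 -85/128 -21/32 -5/8 -1/2 0 } gives -1371/2048
value(rbrbrbrbrrbrb) = { -1 -3/4 -11/16 -43/64 -343/512 -1371/2048 | -685/1024 -171/256 -85/128 -21/32 -5/8 -1/2 0 } gives -2741/4096
value(rbrbrbrbrrbrbr) = { -1 -3/4 -11/16 -43/64 -343/512 -1371/2048 | -2741/4096 -685/1024 -171/256 -85/128 -21/32 -5/8 -1/2 0 } gives -5483/8192
value(rbrbrbrbrrbrbrr) = { -1 -3/4 -11/16 -43/64 -343/512 -1371/2048 | -5483/8192 -2741/4096 -685/1024 -171/256 -85/128 -21/32 -5/8 -1/2 0 } gives -10967/16384

-10967/16384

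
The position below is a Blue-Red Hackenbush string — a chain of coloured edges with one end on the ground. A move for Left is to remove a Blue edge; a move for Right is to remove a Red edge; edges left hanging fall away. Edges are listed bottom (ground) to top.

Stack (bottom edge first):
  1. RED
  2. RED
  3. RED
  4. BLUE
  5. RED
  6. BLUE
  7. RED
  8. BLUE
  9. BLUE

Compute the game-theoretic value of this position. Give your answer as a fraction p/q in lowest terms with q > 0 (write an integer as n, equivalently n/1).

Recurse on prefixes of the 9-edge string RED RED RED BLUE RED BLUE RED BLUE BLUE:
edge 1 of 9 (RED): { (no moves) | 0 } — -1
edge 2 of 9 (RED): { (no moves) | -1; 0 } — -2
edge 3 of 9 (RED): { (no moves) | -2; -1; 0 } — -3
edge 4 of 9 (BLUE): { -3 | -2; -1; 0 } — -5/2
edge 5 of 9 (RED): { -3 | -5/2; -2; -1; 0 } — -11/4
edge 6 of 9 (BLUE): { -3; -11/4 | -5/2; -2; -1; 0 } — -21/8
edge 7 of 9 (RED): { -3; -11/4 | -21/8; -5/2; -2; -1; 0 } — -43/16
edge 8 of 9 (BLUE): { -3; -11/4; -43/16 | -21/8; -5/2; -2; -1; 0 } — -85/32
edge 9 of 9 (BLUE): { -3; -11/4; -43/16; -85/32 | -21/8; -5/2; -2; -1; 0 } — -169/64

-169/64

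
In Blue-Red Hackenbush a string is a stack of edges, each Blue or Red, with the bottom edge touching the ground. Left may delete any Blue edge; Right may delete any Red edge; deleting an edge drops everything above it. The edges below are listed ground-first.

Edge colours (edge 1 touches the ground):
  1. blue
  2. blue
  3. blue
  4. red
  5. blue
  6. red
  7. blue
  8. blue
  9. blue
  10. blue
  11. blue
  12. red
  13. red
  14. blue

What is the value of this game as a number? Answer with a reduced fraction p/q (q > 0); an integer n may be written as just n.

Prefix values for blue blue blue red blue red blue blue blue blue blue red red blue via {L|R} + simplicity:
edge 1 of 14 (blue): { 0 | · } = 1
edge 2 of 14 (blue): { 0, 1 | · } = 2
edge 3 of 14 (blue): { 0, 1, 2 | · } = 3
edge 4 of 14 (red): { 0, 1, 2 | 3 } = 5/2
edge 5 of 14 (blue): { 0, 1, 2, 5/2 | 3 } = 11/4
edge 6 of 14 (red): { 0, 1, 2, 5/2 | 11/4, 3 } = 21/8
edge 7 of 14 (blue): { 0, 1, 2, 5/2, 21/8 | 11/4, 3 } = 43/16
edge 8 of 14 (blue): { 0, 1, 2, 5/2, 21/8, 43/16 | 11/4, 3 } = 87/32
edge 9 of 14 (blue): { 0, 1, 2, 5/2, 21/8, 43/16, 87/32 | 11/4, 3 } = 175/64
edge 10 of 14 (blue): { 0, 1, 2, 5/2, 21/8, 43/16, 87/32, 175/64 | 11/4, 3 } = 351/128
edge 11 of 14 (blue): { 0, 1, 2, 5/2, 21/8, 43/16, 87/32, 175/64, 351/128 | 11/4, 3 } = 703/256
edge 12 of 14 (red): { 0, 1, 2, 5/2, 21/8, 43/16, 87/32, 175/64, 351/128 | 703/256, 11/4, 3 } = 1405/512
edge 13 of 14 (red): { 0, 1, 2, 5/2, 21/8, 43/16, 87/32, 175/64, 351/128 | 1405/512, 703/256, 11/4, 3 } = 2809/1024
edge 14 of 14 (blue): { 0, 1, 2, 5/2, 21/8, 43/16, 87/32, 175/64, 351/128, 2809/1024 | 1405/512, 703/256, 11/4, 3 } = 5619/2048

5619/2048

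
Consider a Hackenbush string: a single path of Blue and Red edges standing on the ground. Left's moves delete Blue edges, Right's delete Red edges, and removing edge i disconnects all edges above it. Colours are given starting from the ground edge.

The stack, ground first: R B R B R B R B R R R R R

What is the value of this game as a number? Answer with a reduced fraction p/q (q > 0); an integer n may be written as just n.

-2751/4096

Recurse on prefixes of the 13-edge string R B R B R B R B R R R R R:
edge 1 of 13 (R): { none | 0 } ⇒ -1
edge 2 of 13 (B): { -1 | 0 } ⇒ -1/2
edge 3 of 13 (R): { -1 | -1/2,0 } ⇒ -3/4
edge 4 of 13 (B): { -1,-3/4 | -1/2,0 } ⇒ -5/8
edge 5 of 13 (R): { -1,-3/4 | -5/8,-1/2,0 } ⇒ -11/16
edge 6 of 13 (B): { -1,-3/4,-11/16 | -5/8,-1/2,0 } ⇒ -21/32
edge 7 of 13 (R): { -1,-3/4,-11/16 | -21/32,-5/8,-1/2,0 } ⇒ -43/64
edge 8 of 13 (B): { -1,-3/4,-11/16,-43/64 | -21/32,-5/8,-1/2,0 } ⇒ -85/128
edge 9 of 13 (R): { -1,-3/4,-11/16,-43/64 | -85/128,-21/32,-5/8,-1/2,0 } ⇒ -171/256
edge 10 of 13 (R): { -1,-3/4,-11/16,-43/64 | -171/256,-85/128,-21/32,-5/8,-1/2,0 } ⇒ -343/512
edge 11 of 13 (R): { -1,-3/4,-11/16,-43/64 | -343/512,-171/256,-85/128,-21/32,-5/8,-1/2,0 } ⇒ -687/1024
edge 12 of 13 (R): { -1,-3/4,-11/16,-43/64 | -687/1024,-343/512,-171/256,-85/128,-21/32,-5/8,-1/2,0 } ⇒ -1375/2048
edge 13 of 13 (R): { -1,-3/4,-11/16,-43/64 | -1375/2048,-687/1024,-343/512,-171/256,-85/128,-21/32,-5/8,-1/2,0 } ⇒ -2751/4096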